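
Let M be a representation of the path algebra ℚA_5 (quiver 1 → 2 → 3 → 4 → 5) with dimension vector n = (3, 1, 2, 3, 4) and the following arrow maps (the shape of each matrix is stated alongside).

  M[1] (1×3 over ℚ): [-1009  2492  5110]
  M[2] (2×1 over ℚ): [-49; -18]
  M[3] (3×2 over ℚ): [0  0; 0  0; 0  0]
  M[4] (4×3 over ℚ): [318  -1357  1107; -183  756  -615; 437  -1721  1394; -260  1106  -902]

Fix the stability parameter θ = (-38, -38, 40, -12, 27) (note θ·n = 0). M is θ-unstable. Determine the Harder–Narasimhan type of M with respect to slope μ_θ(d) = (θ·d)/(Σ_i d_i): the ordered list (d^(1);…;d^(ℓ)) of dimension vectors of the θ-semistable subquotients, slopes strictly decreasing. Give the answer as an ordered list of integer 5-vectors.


Via rank(M_{q-1}∘⋯∘M_p): M ≅ I[1,1]^2, I[1,3], I[3,3], I[4,4], I[4,5]^2, I[5,5]^2.
μ_θ-semistable layers: μ^(1)=40; μ^(2)=27; μ^(3)=-12; μ^(4)=-38

((0, 0, 2, 0, 0); (0, 0, 0, 0, 4); (0, 0, 0, 3, 0); (3, 1, 0, 0, 0))


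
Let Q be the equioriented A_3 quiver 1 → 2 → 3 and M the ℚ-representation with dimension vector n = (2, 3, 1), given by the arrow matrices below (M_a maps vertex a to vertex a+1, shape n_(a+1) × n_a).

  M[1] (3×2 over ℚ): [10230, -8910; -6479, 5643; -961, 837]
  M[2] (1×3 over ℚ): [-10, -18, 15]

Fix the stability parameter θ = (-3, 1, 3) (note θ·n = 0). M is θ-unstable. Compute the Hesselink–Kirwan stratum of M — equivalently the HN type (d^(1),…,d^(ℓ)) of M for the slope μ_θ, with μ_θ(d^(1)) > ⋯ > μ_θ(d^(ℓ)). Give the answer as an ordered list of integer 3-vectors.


Barcode: M ≅ I[1,1], I[1,3], I[2,2]^2. HN layers by μ_θ (3 steps, strictly decreasing):
  μ^(1)=3; μ^(2)=1; μ^(3)=-3

((0, 0, 1); (0, 3, 0); (2, 0, 0))


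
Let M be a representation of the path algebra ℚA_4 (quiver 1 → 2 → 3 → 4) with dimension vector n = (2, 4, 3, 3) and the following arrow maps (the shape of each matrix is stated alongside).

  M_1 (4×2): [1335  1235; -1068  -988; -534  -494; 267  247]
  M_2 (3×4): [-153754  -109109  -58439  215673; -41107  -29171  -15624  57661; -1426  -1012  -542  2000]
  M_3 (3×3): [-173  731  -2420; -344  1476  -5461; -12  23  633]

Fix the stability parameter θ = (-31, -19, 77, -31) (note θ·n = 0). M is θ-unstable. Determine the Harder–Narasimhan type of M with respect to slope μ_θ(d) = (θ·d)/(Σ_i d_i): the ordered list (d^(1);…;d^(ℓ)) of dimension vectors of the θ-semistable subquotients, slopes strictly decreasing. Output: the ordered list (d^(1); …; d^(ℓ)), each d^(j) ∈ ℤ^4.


Interval decomposition of M: I[1,1], I[1,4], I[2,2], I[2,4]^2.
HN type (ℓ=3): μ^(1)=23; μ^(2)=-19; μ^(3)=-31

((0, 0, 3, 3); (0, 4, 0, 0); (2, 0, 0, 0))


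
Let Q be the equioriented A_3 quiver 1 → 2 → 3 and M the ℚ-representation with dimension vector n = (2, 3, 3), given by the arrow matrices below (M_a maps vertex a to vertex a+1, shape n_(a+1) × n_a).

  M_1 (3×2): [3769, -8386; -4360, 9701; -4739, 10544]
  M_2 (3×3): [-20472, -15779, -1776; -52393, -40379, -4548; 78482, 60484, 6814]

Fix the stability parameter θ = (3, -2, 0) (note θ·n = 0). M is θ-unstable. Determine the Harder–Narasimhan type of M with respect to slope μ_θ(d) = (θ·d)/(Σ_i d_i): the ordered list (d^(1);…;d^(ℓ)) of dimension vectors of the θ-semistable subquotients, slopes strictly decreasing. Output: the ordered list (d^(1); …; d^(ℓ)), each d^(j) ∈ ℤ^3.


Barcode: M ≅ I[1,3]^2, I[2,3]. HN layers by μ_θ (3 steps, strictly decreasing):
  μ^(1)=1/3; μ^(2)=0; μ^(3)=-2

((2, 2, 2); (0, 0, 1); (0, 1, 0))


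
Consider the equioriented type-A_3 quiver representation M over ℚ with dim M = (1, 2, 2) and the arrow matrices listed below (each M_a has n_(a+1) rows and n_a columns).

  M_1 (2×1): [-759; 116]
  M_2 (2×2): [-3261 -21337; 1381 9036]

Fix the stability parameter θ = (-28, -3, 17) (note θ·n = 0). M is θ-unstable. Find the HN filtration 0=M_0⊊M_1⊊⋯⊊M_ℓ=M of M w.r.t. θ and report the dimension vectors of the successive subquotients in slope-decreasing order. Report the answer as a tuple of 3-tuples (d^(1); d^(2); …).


Barcode: M ≅ I[1,3], I[2,3]. HN layers by μ_θ (3 steps, strictly decreasing):
  μ^(1)=17; μ^(2)=-3; μ^(3)=-28

((0, 0, 2); (0, 2, 0); (1, 0, 0))


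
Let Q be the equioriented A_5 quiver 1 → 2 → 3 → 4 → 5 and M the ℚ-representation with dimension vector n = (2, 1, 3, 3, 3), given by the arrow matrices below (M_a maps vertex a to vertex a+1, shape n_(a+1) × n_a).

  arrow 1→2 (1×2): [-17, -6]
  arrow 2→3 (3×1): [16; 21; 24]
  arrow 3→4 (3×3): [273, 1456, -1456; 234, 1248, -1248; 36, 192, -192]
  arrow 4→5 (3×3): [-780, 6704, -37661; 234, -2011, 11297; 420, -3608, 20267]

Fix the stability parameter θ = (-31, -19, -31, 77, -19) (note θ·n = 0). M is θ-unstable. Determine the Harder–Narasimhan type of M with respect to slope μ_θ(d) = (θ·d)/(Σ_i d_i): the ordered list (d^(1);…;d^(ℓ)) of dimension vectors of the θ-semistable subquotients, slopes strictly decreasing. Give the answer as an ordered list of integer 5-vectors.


Via rank(M_{q-1}∘⋯∘M_p): M ≅ I[1,1], I[1,3], I[3,3], I[3,4], I[4,5]^2, I[5,5].
μ_θ-semistable layers: μ^(1)=77; μ^(2)=29; μ^(3)=-19; μ^(4)=-25; μ^(5)=-31

((0, 0, 0, 1, 0); (0, 0, 0, 2, 2); (0, 0, 0, 0, 1); (0, 1, 1, 0, 0); (2, 0, 2, 0, 0))


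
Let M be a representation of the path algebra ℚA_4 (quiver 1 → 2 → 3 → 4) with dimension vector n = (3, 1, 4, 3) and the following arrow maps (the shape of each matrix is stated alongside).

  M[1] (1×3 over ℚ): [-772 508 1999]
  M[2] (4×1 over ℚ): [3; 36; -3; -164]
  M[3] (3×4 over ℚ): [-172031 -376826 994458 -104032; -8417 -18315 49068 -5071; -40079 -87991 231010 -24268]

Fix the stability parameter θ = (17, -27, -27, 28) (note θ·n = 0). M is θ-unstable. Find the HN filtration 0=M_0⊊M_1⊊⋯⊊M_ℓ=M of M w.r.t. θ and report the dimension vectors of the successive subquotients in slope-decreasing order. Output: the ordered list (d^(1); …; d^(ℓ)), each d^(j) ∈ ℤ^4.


Via rank(M_{q-1}∘⋯∘M_p): M ≅ I[1,1]^2, I[1,4], I[3,3], I[3,4]^2.
μ_θ-semistable layers: μ^(1)=28; μ^(2)=17; μ^(3)=-37/3; μ^(4)=-27

((0, 0, 0, 3); (2, 0, 0, 0); (1, 1, 1, 0); (0, 0, 3, 0))


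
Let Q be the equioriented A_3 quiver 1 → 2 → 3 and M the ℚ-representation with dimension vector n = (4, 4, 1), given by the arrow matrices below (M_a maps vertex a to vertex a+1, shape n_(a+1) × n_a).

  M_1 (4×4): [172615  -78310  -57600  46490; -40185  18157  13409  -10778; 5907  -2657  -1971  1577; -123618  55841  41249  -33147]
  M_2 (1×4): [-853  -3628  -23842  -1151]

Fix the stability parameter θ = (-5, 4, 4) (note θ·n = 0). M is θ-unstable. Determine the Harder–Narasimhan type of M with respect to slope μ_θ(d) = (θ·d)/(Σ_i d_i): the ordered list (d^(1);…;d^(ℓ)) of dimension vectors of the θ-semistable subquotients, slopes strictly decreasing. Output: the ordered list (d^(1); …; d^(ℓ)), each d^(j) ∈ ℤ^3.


Interval decomposition of M: I[1,1], I[1,2]^2, I[1,3], I[2,2].
HN type (ℓ=2): μ^(1)=4; μ^(2)=-5

((0, 4, 1); (4, 0, 0))


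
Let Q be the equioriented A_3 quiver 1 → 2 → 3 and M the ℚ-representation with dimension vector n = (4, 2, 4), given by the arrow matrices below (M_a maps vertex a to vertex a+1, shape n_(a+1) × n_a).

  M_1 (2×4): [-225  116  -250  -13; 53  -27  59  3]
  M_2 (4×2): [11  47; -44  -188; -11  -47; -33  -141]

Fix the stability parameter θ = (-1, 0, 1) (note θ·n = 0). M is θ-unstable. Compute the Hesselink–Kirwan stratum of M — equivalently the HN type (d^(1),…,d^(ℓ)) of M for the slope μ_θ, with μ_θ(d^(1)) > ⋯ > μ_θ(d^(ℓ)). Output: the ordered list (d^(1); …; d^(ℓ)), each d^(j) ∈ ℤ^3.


Interval decomposition of M: I[1,1]^2, I[1,2], I[1,3], I[3,3]^3.
HN type (ℓ=3): μ^(1)=1; μ^(2)=0; μ^(3)=-1

((0, 0, 4); (0, 2, 0); (4, 0, 0))


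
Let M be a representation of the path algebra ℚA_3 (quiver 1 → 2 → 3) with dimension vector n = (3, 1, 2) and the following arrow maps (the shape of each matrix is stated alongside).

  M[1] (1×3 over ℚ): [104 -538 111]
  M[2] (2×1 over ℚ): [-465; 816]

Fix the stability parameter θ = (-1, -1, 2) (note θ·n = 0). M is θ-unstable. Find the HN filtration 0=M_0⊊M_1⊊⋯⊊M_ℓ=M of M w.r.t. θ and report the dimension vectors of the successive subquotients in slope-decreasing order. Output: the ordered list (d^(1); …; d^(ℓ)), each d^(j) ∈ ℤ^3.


Barcode: M ≅ I[1,1]^2, I[1,3], I[3,3]. HN layers by μ_θ (2 steps, strictly decreasing):
  μ^(1)=2; μ^(2)=-1

((0, 0, 2); (3, 1, 0))


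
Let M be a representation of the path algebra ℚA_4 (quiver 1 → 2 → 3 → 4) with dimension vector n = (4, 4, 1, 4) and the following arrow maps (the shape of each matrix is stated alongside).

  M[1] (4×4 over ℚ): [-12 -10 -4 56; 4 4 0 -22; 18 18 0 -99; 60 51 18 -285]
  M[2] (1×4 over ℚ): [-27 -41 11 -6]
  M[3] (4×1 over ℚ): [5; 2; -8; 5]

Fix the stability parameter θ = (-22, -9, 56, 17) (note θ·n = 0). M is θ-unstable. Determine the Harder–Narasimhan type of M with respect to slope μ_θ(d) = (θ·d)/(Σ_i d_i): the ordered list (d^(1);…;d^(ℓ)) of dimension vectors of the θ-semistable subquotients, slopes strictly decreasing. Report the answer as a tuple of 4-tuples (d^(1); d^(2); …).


Interval decomposition of M: I[1,1]^2, I[1,2], I[1,4], I[2,2]^2, I[4,4]^3.
HN type (ℓ=4): μ^(1)=73/2; μ^(2)=17; μ^(3)=-9; μ^(4)=-22

((0, 0, 1, 1); (0, 0, 0, 3); (0, 4, 0, 0); (4, 0, 0, 0))


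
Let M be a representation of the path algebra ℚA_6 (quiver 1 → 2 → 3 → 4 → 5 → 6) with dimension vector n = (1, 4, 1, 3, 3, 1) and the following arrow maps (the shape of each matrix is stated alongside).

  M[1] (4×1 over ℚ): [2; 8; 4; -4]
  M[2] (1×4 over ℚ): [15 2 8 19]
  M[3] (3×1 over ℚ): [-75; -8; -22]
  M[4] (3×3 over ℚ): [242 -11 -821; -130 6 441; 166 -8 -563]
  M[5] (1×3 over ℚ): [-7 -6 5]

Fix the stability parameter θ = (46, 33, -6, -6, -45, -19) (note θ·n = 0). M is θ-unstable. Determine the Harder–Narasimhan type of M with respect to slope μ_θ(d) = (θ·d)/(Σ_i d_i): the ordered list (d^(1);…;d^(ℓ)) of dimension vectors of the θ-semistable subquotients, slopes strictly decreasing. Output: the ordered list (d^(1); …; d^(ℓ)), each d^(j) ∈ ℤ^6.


Barcode: M ≅ I[1,4], I[2,2]^3, I[4,5], I[4,6], I[5,5]. HN layers by μ_θ (5 steps, strictly decreasing):
  μ^(1)=33; μ^(2)=67/4; μ^(3)=-19; μ^(4)=-51/2; μ^(5)=-45

((0, 3, 0, 0, 0, 0); (1, 1, 1, 1, 0, 0); (0, 0, 0, 0, 0, 1); (0, 0, 0, 2, 2, 0); (0, 0, 0, 0, 1, 0))


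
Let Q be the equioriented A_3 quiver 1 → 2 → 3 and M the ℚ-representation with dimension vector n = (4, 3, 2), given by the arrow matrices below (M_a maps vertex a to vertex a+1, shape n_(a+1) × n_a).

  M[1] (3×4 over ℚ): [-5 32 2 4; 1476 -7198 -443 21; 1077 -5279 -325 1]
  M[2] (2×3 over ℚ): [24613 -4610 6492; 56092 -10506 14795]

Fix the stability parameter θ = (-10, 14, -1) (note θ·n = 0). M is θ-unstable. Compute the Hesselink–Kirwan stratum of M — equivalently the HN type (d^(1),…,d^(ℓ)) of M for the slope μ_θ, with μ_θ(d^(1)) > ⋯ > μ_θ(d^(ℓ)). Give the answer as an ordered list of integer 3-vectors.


Interval decomposition of M: I[1,1], I[1,2], I[1,3]^2.
HN type (ℓ=3): μ^(1)=14; μ^(2)=13/2; μ^(3)=-10

((0, 1, 0); (0, 2, 2); (4, 0, 0))


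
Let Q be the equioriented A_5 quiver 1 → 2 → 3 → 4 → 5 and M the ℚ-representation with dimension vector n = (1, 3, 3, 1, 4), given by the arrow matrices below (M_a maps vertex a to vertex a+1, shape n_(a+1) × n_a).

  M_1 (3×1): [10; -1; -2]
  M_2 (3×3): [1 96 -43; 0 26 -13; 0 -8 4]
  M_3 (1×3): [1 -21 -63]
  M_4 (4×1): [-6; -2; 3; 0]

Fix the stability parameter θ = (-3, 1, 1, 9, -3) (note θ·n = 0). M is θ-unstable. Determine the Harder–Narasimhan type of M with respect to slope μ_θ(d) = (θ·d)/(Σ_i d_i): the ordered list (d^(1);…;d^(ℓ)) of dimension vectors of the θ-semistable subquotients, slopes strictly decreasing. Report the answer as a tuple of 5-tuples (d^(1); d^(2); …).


Via rank(M_{q-1}∘⋯∘M_p): M ≅ I[1,2], I[2,3], I[2,5], I[3,3], I[5,5]^3.
μ_θ-semistable layers: μ^(1)=3; μ^(2)=1; μ^(3)=-3

((0, 0, 0, 1, 1); (0, 3, 3, 0, 0); (1, 0, 0, 0, 3))


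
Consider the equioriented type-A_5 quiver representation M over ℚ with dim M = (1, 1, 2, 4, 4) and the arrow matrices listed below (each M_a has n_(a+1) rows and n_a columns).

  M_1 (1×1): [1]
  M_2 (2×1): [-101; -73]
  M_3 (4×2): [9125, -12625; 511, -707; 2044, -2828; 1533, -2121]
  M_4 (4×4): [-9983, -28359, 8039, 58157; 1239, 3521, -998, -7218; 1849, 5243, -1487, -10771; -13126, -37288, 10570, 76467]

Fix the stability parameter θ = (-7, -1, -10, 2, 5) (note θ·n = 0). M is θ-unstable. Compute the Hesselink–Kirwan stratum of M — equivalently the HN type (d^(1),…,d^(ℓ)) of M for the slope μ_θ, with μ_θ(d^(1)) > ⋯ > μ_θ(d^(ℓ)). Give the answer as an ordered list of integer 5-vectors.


Interval decomposition of M: I[1,3], I[3,5], I[4,5]^3.
HN type (ℓ=5): μ^(1)=5; μ^(2)=2; μ^(3)=-11/2; μ^(4)=-7; μ^(5)=-10

((0, 0, 0, 0, 4); (0, 0, 0, 4, 0); (0, 1, 1, 0, 0); (1, 0, 0, 0, 0); (0, 0, 1, 0, 0))


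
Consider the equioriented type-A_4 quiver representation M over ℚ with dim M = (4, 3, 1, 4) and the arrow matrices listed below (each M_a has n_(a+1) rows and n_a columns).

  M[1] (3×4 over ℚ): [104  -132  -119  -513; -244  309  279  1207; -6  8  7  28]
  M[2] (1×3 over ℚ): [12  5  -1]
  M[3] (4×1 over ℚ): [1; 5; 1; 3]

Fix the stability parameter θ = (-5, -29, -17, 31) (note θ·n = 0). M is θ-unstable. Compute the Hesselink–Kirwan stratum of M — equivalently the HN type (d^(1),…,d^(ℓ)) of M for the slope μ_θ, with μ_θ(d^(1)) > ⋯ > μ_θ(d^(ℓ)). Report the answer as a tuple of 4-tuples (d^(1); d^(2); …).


Barcode: M ≅ I[1,1], I[1,2]^2, I[1,4], I[4,4]^3. HN layers by μ_θ (3 steps, strictly decreasing):
  μ^(1)=31; μ^(2)=-5; μ^(3)=-17

((0, 0, 0, 4); (1, 0, 0, 0); (3, 3, 1, 0))


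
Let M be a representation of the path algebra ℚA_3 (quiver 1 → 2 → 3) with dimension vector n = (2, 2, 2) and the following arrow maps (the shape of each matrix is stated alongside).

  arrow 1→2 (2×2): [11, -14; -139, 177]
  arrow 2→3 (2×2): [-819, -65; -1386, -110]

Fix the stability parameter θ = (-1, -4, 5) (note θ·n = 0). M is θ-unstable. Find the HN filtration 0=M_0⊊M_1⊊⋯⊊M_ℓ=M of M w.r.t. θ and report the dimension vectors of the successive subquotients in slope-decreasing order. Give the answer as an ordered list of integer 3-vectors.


Via rank(M_{q-1}∘⋯∘M_p): M ≅ I[1,2], I[1,3], I[3,3].
μ_θ-semistable layers: μ^(1)=5; μ^(2)=-5/2

((0, 0, 2); (2, 2, 0))


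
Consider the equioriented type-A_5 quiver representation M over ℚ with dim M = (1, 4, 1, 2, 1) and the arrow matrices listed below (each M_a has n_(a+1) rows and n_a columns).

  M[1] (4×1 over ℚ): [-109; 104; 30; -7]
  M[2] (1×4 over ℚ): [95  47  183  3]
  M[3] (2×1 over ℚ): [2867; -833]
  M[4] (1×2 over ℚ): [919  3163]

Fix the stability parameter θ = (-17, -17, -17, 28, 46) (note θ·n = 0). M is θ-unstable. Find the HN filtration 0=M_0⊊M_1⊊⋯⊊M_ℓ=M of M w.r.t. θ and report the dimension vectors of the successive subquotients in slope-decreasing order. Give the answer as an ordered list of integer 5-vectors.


Barcode: M ≅ I[1,5], I[2,2]^3, I[4,4]. HN layers by μ_θ (3 steps, strictly decreasing):
  μ^(1)=46; μ^(2)=28; μ^(3)=-17

((0, 0, 0, 0, 1); (0, 0, 0, 2, 0); (1, 4, 1, 0, 0))


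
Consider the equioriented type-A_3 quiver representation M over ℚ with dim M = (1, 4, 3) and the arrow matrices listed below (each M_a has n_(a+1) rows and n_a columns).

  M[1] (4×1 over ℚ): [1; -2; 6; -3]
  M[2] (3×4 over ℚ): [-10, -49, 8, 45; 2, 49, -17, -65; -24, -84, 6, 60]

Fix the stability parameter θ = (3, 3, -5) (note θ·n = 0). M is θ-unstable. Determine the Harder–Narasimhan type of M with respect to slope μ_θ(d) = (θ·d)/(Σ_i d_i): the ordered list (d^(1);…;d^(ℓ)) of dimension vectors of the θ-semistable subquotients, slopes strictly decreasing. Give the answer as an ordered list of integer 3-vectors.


Via rank(M_{q-1}∘⋯∘M_p): M ≅ I[1,3], I[2,2]^2, I[2,3], I[3,3].
μ_θ-semistable layers: μ^(1)=3; μ^(2)=1/3; μ^(3)=-1; μ^(4)=-5

((0, 2, 0); (1, 1, 1); (0, 1, 1); (0, 0, 1))


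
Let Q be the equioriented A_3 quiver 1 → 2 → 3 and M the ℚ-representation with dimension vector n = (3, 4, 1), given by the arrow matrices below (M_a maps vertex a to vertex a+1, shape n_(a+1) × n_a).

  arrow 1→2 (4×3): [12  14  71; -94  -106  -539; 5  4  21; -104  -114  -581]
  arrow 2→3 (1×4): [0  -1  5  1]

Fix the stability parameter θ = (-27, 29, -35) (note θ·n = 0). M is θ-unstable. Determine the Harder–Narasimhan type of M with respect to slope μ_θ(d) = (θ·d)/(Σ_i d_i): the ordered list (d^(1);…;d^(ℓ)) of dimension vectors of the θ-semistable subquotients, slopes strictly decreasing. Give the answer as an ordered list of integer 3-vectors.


Via rank(M_{q-1}∘⋯∘M_p): M ≅ I[1,1], I[1,2], I[1,3], I[2,2]^2.
μ_θ-semistable layers: μ^(1)=29; μ^(2)=-3; μ^(3)=-27

((0, 3, 0); (0, 1, 1); (3, 0, 0))


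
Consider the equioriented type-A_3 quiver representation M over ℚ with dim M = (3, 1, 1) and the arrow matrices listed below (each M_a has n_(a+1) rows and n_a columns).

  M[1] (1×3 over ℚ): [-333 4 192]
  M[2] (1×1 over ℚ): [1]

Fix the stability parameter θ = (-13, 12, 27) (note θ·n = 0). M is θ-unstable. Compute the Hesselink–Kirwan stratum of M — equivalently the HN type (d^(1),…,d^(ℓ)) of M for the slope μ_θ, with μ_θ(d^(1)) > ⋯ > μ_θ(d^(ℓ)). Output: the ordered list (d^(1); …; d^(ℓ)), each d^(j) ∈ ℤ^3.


Barcode: M ≅ I[1,1]^2, I[1,3]. HN layers by μ_θ (3 steps, strictly decreasing):
  μ^(1)=27; μ^(2)=12; μ^(3)=-13

((0, 0, 1); (0, 1, 0); (3, 0, 0))


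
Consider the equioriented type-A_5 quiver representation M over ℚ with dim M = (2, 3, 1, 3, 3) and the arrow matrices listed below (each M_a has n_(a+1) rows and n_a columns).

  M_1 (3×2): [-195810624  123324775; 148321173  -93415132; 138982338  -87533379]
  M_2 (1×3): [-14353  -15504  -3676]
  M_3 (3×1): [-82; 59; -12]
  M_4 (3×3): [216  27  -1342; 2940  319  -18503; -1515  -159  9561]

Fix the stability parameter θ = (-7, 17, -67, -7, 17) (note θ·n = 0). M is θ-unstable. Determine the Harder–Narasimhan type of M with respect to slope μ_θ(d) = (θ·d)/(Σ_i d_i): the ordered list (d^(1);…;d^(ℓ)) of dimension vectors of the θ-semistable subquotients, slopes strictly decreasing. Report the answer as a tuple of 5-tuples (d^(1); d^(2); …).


Barcode: M ≅ I[1,2], I[1,5], I[2,2], I[4,5]^2. HN layers by μ_θ (3 steps, strictly decreasing):
  μ^(1)=17; μ^(2)=-7; μ^(3)=-19

((0, 2, 0, 0, 3); (1, 0, 0, 3, 0); (1, 1, 1, 0, 0))


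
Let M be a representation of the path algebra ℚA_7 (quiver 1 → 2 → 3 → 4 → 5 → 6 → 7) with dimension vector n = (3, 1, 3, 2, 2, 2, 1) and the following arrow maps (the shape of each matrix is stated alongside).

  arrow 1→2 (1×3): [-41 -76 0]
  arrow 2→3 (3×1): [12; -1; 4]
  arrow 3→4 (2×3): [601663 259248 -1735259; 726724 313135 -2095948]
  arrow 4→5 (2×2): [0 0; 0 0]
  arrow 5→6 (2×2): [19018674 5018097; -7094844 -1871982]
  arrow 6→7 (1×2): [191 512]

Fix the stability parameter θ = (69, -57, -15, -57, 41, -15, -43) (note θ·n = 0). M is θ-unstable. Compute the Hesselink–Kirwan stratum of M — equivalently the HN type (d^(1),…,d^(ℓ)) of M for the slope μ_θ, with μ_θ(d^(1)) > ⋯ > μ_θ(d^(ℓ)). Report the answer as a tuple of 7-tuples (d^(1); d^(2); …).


Interval decomposition of M: I[1,1]^2, I[1,4], I[3,3], I[3,4], I[5,5], I[5,7], I[6,6].
HN type (ℓ=5): μ^(1)=69; μ^(2)=41; μ^(3)=-17/3; μ^(4)=-15; μ^(5)=-36

((2, 0, 0, 0, 0, 0, 0); (0, 0, 0, 0, 1, 0, 0); (0, 0, 0, 0, 1, 1, 1); (1, 1, 2, 1, 0, 1, 0); (0, 0, 1, 1, 0, 0, 0))


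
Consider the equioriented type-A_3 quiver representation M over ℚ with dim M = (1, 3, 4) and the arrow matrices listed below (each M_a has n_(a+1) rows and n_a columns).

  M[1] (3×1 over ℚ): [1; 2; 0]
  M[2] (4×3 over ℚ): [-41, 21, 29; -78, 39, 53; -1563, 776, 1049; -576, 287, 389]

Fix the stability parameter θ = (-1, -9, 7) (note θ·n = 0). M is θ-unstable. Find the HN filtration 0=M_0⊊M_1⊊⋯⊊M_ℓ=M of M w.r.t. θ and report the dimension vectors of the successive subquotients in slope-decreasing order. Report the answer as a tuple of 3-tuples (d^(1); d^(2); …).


Barcode: M ≅ I[1,3], I[2,3]^2, I[3,3]. HN layers by μ_θ (3 steps, strictly decreasing):
  μ^(1)=7; μ^(2)=-5; μ^(3)=-9

((0, 0, 4); (1, 1, 0); (0, 2, 0))


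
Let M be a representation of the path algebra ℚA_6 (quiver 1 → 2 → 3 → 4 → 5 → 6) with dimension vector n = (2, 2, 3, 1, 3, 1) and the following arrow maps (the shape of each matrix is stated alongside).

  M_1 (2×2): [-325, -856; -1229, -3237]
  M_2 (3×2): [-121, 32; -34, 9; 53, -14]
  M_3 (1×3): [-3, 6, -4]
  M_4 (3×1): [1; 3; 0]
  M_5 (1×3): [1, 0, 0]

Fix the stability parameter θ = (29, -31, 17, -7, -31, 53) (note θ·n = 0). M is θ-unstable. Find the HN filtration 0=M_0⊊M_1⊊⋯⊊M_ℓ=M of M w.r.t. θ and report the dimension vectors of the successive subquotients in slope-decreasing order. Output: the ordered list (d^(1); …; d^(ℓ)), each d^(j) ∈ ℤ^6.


Barcode: M ≅ I[1,3], I[1,6], I[3,3], I[5,5]^2. HN layers by μ_θ (5 steps, strictly decreasing):
  μ^(1)=53; μ^(2)=17; μ^(3)=-1; μ^(4)=-23/5; μ^(5)=-31

((0, 0, 0, 0, 0, 1); (0, 0, 2, 0, 0, 0); (1, 1, 0, 0, 0, 0); (1, 1, 1, 1, 1, 0); (0, 0, 0, 0, 2, 0))


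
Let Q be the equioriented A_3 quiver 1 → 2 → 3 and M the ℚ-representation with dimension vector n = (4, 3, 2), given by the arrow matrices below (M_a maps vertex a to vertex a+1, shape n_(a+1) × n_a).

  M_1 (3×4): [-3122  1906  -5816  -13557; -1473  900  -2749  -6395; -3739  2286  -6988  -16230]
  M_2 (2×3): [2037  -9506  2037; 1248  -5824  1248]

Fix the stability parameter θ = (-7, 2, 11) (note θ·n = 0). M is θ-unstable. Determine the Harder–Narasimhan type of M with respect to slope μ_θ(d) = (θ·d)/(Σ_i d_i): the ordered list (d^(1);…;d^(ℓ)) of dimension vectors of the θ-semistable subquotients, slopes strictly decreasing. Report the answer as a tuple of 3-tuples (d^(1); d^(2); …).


Barcode: M ≅ I[1,1], I[1,2]^2, I[1,3], I[3,3]. HN layers by μ_θ (3 steps, strictly decreasing):
  μ^(1)=11; μ^(2)=2; μ^(3)=-7

((0, 0, 2); (0, 3, 0); (4, 0, 0))


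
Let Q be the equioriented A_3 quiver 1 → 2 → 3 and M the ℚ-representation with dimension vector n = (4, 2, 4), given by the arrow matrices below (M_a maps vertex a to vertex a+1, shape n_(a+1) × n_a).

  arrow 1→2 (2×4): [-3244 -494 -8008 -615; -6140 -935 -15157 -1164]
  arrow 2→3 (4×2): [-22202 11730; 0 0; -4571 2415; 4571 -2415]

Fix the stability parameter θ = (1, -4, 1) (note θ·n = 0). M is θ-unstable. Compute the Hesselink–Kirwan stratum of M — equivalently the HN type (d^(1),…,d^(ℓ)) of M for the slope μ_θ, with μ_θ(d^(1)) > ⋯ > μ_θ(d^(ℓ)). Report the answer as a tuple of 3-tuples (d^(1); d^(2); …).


Via rank(M_{q-1}∘⋯∘M_p): M ≅ I[1,1]^2, I[1,2], I[1,3], I[3,3]^3.
μ_θ-semistable layers: μ^(1)=1; μ^(2)=-3/2

((2, 0, 4); (2, 2, 0))


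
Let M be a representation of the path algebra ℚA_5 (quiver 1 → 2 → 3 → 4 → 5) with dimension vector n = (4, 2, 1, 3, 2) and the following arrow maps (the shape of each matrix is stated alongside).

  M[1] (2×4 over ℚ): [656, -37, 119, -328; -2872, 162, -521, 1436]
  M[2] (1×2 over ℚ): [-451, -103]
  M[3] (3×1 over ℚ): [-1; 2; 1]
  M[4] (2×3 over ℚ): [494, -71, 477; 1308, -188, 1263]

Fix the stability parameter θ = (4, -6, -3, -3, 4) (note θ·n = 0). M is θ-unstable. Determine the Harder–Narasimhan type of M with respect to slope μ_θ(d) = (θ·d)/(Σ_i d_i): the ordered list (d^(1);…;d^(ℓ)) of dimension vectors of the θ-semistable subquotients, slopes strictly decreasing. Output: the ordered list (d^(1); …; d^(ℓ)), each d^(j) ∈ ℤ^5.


Barcode: M ≅ I[1,1]^2, I[1,2], I[1,5], I[4,4], I[4,5]. HN layers by μ_θ (4 steps, strictly decreasing):
  μ^(1)=4; μ^(2)=-1; μ^(3)=-2; μ^(4)=-3

((2, 0, 0, 0, 2); (1, 1, 0, 0, 0); (1, 1, 1, 1, 0); (0, 0, 0, 2, 0))


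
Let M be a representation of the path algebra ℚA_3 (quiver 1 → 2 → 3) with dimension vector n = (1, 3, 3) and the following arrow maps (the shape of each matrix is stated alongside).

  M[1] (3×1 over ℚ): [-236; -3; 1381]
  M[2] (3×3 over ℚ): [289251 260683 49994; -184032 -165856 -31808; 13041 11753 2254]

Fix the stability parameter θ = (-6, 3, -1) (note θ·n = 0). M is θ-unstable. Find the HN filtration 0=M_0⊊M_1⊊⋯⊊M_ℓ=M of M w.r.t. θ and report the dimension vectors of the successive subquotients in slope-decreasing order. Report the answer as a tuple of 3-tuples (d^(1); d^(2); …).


Via rank(M_{q-1}∘⋯∘M_p): M ≅ I[1,3], I[2,2]^2, I[3,3]^2.
μ_θ-semistable layers: μ^(1)=3; μ^(2)=1; μ^(3)=-1; μ^(4)=-6

((0, 2, 0); (0, 1, 1); (0, 0, 2); (1, 0, 0))


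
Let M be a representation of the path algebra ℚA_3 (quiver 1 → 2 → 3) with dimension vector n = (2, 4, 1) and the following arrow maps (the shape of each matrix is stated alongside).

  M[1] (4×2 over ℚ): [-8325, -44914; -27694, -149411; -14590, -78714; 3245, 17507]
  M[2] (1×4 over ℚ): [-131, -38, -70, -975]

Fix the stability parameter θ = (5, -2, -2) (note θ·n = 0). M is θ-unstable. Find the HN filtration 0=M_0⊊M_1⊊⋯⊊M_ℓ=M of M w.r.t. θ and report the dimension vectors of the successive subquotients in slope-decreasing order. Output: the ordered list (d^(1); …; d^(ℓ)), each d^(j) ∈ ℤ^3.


Interval decomposition of M: I[1,2], I[1,3], I[2,2]^2.
HN type (ℓ=3): μ^(1)=3/2; μ^(2)=1/3; μ^(3)=-2

((1, 1, 0); (1, 1, 1); (0, 2, 0))


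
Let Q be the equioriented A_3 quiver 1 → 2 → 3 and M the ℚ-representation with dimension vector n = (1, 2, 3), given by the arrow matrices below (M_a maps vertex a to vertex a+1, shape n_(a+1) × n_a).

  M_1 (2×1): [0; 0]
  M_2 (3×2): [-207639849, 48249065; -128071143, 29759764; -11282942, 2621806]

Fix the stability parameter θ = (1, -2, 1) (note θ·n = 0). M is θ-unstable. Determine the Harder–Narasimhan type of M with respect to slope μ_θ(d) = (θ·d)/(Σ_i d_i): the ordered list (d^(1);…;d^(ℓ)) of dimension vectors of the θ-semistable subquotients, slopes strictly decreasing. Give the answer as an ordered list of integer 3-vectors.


Via rank(M_{q-1}∘⋯∘M_p): M ≅ I[1,1], I[2,3]^2, I[3,3].
μ_θ-semistable layers: μ^(1)=1; μ^(2)=-2

((1, 0, 3); (0, 2, 0))


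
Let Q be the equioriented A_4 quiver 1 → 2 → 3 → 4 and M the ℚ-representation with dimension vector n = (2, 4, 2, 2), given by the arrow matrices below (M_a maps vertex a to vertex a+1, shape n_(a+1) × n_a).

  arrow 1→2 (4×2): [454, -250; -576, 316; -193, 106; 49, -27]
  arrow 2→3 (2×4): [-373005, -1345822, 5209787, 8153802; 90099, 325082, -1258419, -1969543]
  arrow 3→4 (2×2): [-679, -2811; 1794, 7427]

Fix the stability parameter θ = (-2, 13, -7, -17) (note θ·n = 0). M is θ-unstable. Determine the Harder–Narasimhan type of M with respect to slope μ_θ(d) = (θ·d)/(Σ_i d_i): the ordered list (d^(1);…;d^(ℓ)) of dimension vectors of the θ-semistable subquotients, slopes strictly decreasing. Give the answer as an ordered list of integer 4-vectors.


Barcode: M ≅ I[1,4]^2, I[2,2]^2. HN layers by μ_θ (2 steps, strictly decreasing):
  μ^(1)=13; μ^(2)=-13/4

((0, 2, 0, 0); (2, 2, 2, 2))


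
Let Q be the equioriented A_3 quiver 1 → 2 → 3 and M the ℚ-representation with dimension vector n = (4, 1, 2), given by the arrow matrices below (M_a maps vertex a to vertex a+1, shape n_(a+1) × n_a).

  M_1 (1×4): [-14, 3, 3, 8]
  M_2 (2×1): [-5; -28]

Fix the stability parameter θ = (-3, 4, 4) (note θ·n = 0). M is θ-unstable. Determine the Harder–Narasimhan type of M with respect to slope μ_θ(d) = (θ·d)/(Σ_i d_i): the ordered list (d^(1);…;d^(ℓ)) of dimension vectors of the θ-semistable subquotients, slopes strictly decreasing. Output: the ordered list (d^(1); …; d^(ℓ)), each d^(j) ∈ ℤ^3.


Interval decomposition of M: I[1,1]^3, I[1,3], I[3,3].
HN type (ℓ=2): μ^(1)=4; μ^(2)=-3

((0, 1, 2); (4, 0, 0))


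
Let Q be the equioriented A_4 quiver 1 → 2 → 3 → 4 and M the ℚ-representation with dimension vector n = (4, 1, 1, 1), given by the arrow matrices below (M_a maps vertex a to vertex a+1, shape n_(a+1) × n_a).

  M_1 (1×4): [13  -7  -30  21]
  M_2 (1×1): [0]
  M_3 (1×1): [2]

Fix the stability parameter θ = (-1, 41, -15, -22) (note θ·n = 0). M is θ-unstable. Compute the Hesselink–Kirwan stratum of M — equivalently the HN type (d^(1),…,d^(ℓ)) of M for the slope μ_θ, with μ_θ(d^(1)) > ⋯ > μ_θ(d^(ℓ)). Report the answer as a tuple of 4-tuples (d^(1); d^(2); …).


Via rank(M_{q-1}∘⋯∘M_p): M ≅ I[1,1]^3, I[1,2], I[3,4].
μ_θ-semistable layers: μ^(1)=41; μ^(2)=-1; μ^(3)=-37/2

((0, 1, 0, 0); (4, 0, 0, 0); (0, 0, 1, 1))


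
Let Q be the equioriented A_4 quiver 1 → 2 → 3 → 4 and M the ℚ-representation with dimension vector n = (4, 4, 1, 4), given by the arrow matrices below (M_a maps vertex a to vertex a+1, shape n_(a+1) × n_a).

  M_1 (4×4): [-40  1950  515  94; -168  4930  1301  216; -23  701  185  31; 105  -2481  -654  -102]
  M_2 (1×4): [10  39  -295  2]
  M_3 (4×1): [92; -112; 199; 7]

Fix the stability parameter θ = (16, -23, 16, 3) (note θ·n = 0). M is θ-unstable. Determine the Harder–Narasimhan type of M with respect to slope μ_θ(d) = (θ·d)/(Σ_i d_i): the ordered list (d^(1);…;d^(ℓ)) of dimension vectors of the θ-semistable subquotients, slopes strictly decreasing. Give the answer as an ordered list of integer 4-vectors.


Interval decomposition of M: I[1,1], I[1,2]^2, I[1,4], I[2,2], I[4,4]^3.
HN type (ℓ=5): μ^(1)=16; μ^(2)=19/2; μ^(3)=3; μ^(4)=-7/2; μ^(5)=-23

((1, 0, 0, 0); (0, 0, 1, 1); (0, 0, 0, 3); (3, 3, 0, 0); (0, 1, 0, 0))


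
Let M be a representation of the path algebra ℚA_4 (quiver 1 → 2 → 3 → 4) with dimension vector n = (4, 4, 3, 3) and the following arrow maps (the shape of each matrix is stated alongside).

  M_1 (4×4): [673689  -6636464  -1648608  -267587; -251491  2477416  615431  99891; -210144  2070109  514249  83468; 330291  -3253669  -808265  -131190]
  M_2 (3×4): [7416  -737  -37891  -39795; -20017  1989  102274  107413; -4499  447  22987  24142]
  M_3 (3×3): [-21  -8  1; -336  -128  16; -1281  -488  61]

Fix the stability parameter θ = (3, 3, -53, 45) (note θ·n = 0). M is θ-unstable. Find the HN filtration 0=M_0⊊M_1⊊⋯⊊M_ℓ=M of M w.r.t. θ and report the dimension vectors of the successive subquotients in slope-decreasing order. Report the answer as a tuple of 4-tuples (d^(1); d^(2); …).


Interval decomposition of M: I[1,2], I[1,3]^2, I[1,4], I[4,4]^2.
HN type (ℓ=3): μ^(1)=45; μ^(2)=3; μ^(3)=-47/3

((0, 0, 0, 3); (1, 1, 0, 0); (3, 3, 3, 0))


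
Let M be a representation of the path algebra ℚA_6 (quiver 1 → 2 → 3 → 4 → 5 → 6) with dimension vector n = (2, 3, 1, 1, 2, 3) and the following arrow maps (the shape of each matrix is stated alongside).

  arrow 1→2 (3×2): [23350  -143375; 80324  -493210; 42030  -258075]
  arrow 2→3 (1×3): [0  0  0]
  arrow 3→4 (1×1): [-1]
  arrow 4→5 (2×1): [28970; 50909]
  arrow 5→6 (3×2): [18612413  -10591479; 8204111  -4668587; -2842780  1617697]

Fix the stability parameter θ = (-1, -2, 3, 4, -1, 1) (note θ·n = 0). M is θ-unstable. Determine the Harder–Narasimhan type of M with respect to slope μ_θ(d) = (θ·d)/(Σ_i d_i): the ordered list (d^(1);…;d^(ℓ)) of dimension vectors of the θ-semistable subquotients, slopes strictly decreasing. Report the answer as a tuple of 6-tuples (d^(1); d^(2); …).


Via rank(M_{q-1}∘⋯∘M_p): M ≅ I[1,1], I[1,2], I[2,2]^2, I[3,6], I[5,6], I[6,6].
μ_θ-semistable layers: μ^(1)=7/4; μ^(2)=1; μ^(3)=-1; μ^(4)=-3/2; μ^(5)=-2

((0, 0, 1, 1, 1, 1); (0, 0, 0, 0, 0, 2); (1, 0, 0, 0, 1, 0); (1, 1, 0, 0, 0, 0); (0, 2, 0, 0, 0, 0))


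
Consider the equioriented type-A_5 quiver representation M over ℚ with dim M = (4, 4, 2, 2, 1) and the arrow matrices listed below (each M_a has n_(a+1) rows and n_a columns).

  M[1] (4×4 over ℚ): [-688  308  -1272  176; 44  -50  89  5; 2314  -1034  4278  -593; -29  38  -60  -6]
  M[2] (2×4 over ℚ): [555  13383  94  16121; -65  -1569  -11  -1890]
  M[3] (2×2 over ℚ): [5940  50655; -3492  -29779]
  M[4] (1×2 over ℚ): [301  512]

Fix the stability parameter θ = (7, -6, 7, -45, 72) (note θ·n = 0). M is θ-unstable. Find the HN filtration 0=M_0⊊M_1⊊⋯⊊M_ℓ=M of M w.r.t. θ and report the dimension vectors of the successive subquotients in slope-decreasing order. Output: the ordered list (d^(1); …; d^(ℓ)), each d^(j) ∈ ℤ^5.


Via rank(M_{q-1}∘⋯∘M_p): M ≅ I[1,2]^2, I[1,3], I[1,5], I[4,4].
μ_θ-semistable layers: μ^(1)=72; μ^(2)=7; μ^(3)=1/2; μ^(4)=-37/4; μ^(5)=-45

((0, 0, 0, 0, 1); (0, 0, 1, 0, 0); (3, 3, 0, 0, 0); (1, 1, 1, 1, 0); (0, 0, 0, 1, 0))


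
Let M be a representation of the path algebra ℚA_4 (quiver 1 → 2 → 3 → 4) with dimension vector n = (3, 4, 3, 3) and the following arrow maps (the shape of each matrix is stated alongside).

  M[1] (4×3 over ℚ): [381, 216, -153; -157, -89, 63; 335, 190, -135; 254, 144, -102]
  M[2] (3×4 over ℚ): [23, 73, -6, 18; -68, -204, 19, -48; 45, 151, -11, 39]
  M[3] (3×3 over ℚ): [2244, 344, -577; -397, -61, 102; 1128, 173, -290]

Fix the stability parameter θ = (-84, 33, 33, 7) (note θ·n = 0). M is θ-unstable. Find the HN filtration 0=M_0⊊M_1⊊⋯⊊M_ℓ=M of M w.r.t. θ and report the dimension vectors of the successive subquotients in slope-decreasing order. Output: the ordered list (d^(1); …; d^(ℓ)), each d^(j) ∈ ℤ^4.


Via rank(M_{q-1}∘⋯∘M_p): M ≅ I[1,1], I[1,4]^2, I[2,2], I[2,4].
μ_θ-semistable layers: μ^(1)=33; μ^(2)=73/3; μ^(3)=-84

((0, 1, 0, 0); (0, 3, 3, 3); (3, 0, 0, 0))


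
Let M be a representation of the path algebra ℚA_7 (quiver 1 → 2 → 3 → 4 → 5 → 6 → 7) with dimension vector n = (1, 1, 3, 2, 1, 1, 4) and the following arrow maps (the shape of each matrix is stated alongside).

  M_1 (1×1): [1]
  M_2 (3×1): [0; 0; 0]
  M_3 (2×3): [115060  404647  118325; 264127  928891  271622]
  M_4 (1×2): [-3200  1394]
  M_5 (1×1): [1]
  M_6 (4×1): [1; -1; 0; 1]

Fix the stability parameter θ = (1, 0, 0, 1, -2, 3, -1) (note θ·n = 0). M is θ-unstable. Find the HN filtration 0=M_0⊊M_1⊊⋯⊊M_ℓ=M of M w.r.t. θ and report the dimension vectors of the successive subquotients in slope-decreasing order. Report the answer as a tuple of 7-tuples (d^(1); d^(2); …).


Interval decomposition of M: I[1,2], I[3,3], I[3,4], I[3,7], I[7,7]^3.
HN type (ℓ=5): μ^(1)=1; μ^(2)=1/2; μ^(3)=0; μ^(4)=-1/3; μ^(5)=-1

((0, 0, 0, 1, 0, 1, 1); (1, 1, 0, 0, 0, 0, 0); (0, 0, 2, 0, 0, 0, 0); (0, 0, 1, 1, 1, 0, 0); (0, 0, 0, 0, 0, 0, 3))


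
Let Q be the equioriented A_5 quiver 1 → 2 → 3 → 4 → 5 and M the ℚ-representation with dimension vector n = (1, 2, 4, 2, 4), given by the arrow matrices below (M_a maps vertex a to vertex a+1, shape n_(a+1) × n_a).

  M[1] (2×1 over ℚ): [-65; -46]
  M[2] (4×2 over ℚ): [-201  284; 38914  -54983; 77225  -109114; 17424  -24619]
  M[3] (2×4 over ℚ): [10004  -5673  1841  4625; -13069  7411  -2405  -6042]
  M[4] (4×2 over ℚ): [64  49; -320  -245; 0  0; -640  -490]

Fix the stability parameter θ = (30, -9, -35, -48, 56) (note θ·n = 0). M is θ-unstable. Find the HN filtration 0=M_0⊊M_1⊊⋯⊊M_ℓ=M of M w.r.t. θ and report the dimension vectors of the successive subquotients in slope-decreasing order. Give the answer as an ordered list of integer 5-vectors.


Via rank(M_{q-1}∘⋯∘M_p): M ≅ I[1,4], I[2,5], I[3,3]^2, I[5,5]^3.
μ_θ-semistable layers: μ^(1)=56; μ^(2)=-31/2; μ^(3)=-92/3; μ^(4)=-35

((0, 0, 0, 0, 4); (1, 1, 1, 1, 0); (0, 1, 1, 1, 0); (0, 0, 2, 0, 0))


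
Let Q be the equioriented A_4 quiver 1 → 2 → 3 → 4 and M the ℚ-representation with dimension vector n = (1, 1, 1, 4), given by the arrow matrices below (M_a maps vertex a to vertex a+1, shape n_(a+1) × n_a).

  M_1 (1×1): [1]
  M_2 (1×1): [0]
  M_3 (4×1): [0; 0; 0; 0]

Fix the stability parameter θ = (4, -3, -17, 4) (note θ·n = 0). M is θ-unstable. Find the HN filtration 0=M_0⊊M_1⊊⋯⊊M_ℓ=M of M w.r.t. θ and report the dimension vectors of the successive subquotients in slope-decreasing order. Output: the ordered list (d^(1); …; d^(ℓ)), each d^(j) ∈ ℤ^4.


Barcode: M ≅ I[1,2], I[3,3], I[4,4]^4. HN layers by μ_θ (3 steps, strictly decreasing):
  μ^(1)=4; μ^(2)=1/2; μ^(3)=-17

((0, 0, 0, 4); (1, 1, 0, 0); (0, 0, 1, 0))


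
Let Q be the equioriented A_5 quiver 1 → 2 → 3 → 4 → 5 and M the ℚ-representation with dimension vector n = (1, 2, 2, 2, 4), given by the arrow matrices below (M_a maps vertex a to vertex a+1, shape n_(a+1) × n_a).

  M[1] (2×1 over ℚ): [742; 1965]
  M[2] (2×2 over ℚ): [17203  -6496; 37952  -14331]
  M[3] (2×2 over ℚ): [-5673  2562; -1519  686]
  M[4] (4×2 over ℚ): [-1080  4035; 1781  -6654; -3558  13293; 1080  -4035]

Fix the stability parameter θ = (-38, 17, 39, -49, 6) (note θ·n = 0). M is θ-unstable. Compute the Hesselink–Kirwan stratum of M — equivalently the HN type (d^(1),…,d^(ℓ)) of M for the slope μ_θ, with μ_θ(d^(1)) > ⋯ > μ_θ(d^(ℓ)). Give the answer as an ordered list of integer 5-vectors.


Via rank(M_{q-1}∘⋯∘M_p): M ≅ I[1,3], I[2,5], I[4,5], I[5,5]^2.
μ_θ-semistable layers: μ^(1)=39; μ^(2)=17; μ^(3)=6; μ^(4)=7/3; μ^(5)=-38; μ^(6)=-49

((0, 0, 1, 0, 0); (0, 1, 0, 0, 0); (0, 0, 0, 0, 4); (0, 1, 1, 1, 0); (1, 0, 0, 0, 0); (0, 0, 0, 1, 0))


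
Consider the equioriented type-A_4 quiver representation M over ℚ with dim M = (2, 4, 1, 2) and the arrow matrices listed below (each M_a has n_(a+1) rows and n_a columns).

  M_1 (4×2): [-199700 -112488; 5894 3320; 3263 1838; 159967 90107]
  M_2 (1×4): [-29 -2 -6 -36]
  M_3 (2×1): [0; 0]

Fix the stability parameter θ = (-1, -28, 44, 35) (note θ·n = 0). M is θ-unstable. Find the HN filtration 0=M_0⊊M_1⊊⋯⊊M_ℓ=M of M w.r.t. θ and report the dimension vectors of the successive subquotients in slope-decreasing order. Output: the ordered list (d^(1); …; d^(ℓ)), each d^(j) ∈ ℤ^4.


Via rank(M_{q-1}∘⋯∘M_p): M ≅ I[1,2], I[1,3], I[2,2]^2, I[4,4]^2.
μ_θ-semistable layers: μ^(1)=44; μ^(2)=35; μ^(3)=-29/2; μ^(4)=-28

((0, 0, 1, 0); (0, 0, 0, 2); (2, 2, 0, 0); (0, 2, 0, 0))


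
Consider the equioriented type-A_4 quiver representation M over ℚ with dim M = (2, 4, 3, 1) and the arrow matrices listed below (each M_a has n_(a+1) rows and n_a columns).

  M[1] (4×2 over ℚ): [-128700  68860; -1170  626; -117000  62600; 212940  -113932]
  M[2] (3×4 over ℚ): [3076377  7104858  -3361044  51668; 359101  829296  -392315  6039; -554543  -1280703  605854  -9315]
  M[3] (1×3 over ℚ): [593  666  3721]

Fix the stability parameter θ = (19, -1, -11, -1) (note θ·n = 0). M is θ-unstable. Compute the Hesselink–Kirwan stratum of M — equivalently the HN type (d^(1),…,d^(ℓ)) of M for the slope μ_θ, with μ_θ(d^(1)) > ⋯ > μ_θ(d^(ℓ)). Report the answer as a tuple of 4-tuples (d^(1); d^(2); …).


Via rank(M_{q-1}∘⋯∘M_p): M ≅ I[1,1], I[1,4], I[2,2], I[2,3]^2.
μ_θ-semistable layers: μ^(1)=19; μ^(2)=3/2; μ^(3)=-1; μ^(4)=-6

((1, 0, 0, 0); (1, 1, 1, 1); (0, 1, 0, 0); (0, 2, 2, 0))


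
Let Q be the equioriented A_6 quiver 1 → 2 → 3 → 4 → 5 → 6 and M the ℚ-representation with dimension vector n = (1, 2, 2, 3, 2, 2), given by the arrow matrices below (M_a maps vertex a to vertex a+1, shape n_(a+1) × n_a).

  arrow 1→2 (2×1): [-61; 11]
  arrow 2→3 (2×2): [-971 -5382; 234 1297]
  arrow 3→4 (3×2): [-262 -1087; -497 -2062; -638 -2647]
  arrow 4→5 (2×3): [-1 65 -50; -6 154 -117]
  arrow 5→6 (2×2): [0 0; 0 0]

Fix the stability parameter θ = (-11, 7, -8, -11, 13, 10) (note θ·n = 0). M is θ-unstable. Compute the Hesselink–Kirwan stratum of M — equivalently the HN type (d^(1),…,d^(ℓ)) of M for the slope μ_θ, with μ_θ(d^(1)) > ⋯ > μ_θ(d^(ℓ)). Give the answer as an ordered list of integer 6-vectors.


Via rank(M_{q-1}∘⋯∘M_p): M ≅ I[1,5], I[2,5], I[4,4], I[6,6]^2.
μ_θ-semistable layers: μ^(1)=13; μ^(2)=10; μ^(3)=-4; μ^(4)=-11

((0, 0, 0, 0, 2, 0); (0, 0, 0, 0, 0, 2); (0, 2, 2, 2, 0, 0); (1, 0, 0, 1, 0, 0))
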